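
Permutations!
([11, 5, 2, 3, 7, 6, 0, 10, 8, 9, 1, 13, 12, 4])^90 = [0, 1, 2, 3, 4, 5, 6, 7, 8, 9, 10, 11, 12, 13]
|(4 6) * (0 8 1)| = |(0 8 1)(4 6)| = 6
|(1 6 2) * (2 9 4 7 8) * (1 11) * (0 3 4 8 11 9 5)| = 24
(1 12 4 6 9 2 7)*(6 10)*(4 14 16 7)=(1 12 14 16 7)(2 4 10 6 9)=[0, 12, 4, 3, 10, 5, 9, 1, 8, 2, 6, 11, 14, 13, 16, 15, 7]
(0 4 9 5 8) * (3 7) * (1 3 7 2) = (0 4 9 5 8)(1 3 2) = [4, 3, 1, 2, 9, 8, 6, 7, 0, 5]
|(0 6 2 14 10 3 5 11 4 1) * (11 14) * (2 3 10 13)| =|(0 6 3 5 14 13 2 11 4 1)| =10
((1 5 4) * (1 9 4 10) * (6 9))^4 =(1 5 10)(4 6 9)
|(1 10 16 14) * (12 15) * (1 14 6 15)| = |(1 10 16 6 15 12)| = 6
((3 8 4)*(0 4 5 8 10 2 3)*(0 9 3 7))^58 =((0 4 9 3 10 2 7)(5 8))^58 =(0 9 10 7 4 3 2)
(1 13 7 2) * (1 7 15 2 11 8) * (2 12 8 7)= (1 13 15 12 8)(7 11)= [0, 13, 2, 3, 4, 5, 6, 11, 1, 9, 10, 7, 8, 15, 14, 12]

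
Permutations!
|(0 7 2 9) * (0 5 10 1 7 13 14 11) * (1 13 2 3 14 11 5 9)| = 10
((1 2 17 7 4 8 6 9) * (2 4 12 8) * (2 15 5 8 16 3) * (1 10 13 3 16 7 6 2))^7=((1 4 15 5 8 2 17 6 9 10 13 3)(7 12))^7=(1 6 15 10 8 3 17 4 9 5 13 2)(7 12)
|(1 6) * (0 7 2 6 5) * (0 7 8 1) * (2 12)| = |(0 8 1 5 7 12 2 6)| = 8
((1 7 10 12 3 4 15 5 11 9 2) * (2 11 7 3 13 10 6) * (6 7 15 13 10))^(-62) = (15)(1 6 4)(2 13 3) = ((1 3 4 13 6 2)(5 15)(9 11)(10 12))^(-62)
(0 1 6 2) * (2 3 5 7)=(0 1 6 3 5 7 2)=[1, 6, 0, 5, 4, 7, 3, 2]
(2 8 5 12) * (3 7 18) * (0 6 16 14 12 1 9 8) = (0 6 16 14 12 2)(1 9 8 5)(3 7 18) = [6, 9, 0, 7, 4, 1, 16, 18, 5, 8, 10, 11, 2, 13, 12, 15, 14, 17, 3]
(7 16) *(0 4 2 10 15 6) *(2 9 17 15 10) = (0 4 9 17 15 6)(7 16) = [4, 1, 2, 3, 9, 5, 0, 16, 8, 17, 10, 11, 12, 13, 14, 6, 7, 15]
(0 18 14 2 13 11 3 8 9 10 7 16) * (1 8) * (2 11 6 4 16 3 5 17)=[18, 8, 13, 1, 16, 17, 4, 3, 9, 10, 7, 5, 12, 6, 11, 15, 0, 2, 14]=(0 18 14 11 5 17 2 13 6 4 16)(1 8 9 10 7 3)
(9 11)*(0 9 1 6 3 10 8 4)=(0 9 11 1 6 3 10 8 4)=[9, 6, 2, 10, 0, 5, 3, 7, 4, 11, 8, 1]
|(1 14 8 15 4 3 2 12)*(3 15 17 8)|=10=|(1 14 3 2 12)(4 15)(8 17)|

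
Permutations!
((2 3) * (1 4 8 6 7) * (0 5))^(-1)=((0 5)(1 4 8 6 7)(2 3))^(-1)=(0 5)(1 7 6 8 4)(2 3)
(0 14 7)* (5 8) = (0 14 7)(5 8) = [14, 1, 2, 3, 4, 8, 6, 0, 5, 9, 10, 11, 12, 13, 7]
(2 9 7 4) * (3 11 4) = (2 9 7 3 11 4) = [0, 1, 9, 11, 2, 5, 6, 3, 8, 7, 10, 4]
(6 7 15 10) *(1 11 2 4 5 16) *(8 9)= (1 11 2 4 5 16)(6 7 15 10)(8 9)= [0, 11, 4, 3, 5, 16, 7, 15, 9, 8, 6, 2, 12, 13, 14, 10, 1]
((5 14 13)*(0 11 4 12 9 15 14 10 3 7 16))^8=((0 11 4 12 9 15 14 13 5 10 3 7 16))^8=(0 5 12 7 14 11 10 9 16 13 4 3 15)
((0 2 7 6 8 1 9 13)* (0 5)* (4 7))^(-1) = ((0 2 4 7 6 8 1 9 13 5))^(-1) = (0 5 13 9 1 8 6 7 4 2)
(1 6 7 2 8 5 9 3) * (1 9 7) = (1 6)(2 8 5 7)(3 9) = [0, 6, 8, 9, 4, 7, 1, 2, 5, 3]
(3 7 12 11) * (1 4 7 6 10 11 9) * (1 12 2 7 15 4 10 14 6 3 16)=(1 10 11 16)(2 7)(4 15)(6 14)(9 12)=[0, 10, 7, 3, 15, 5, 14, 2, 8, 12, 11, 16, 9, 13, 6, 4, 1]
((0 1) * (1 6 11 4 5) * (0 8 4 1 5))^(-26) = ((0 6 11 1 8 4))^(-26) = (0 8 11)(1 6 4)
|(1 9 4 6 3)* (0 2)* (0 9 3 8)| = |(0 2 9 4 6 8)(1 3)| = 6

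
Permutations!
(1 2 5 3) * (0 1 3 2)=[1, 0, 5, 3, 4, 2]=(0 1)(2 5)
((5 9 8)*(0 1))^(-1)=((0 1)(5 9 8))^(-1)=(0 1)(5 8 9)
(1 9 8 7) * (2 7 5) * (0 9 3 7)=(0 9 8 5 2)(1 3 7)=[9, 3, 0, 7, 4, 2, 6, 1, 5, 8]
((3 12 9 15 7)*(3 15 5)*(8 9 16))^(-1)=((3 12 16 8 9 5)(7 15))^(-1)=(3 5 9 8 16 12)(7 15)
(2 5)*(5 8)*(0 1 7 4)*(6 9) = (0 1 7 4)(2 8 5)(6 9) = [1, 7, 8, 3, 0, 2, 9, 4, 5, 6]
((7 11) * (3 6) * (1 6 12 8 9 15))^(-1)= (1 15 9 8 12 3 6)(7 11)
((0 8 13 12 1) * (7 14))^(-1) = ((0 8 13 12 1)(7 14))^(-1) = (0 1 12 13 8)(7 14)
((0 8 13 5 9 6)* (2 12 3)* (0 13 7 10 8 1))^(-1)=((0 1)(2 12 3)(5 9 6 13)(7 10 8))^(-1)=(0 1)(2 3 12)(5 13 6 9)(7 8 10)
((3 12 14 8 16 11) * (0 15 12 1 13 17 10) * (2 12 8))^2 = ((0 15 8 16 11 3 1 13 17 10)(2 12 14))^2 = (0 8 11 1 17)(2 14 12)(3 13 10 15 16)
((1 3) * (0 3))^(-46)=(0 1 3)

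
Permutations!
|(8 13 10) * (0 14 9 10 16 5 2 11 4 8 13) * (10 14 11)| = |(0 11 4 8)(2 10 13 16 5)(9 14)| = 20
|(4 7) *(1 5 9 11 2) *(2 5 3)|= 6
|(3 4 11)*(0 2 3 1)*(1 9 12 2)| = 6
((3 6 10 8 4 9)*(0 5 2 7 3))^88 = ((0 5 2 7 3 6 10 8 4 9))^88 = (0 4 10 3 2)(5 9 8 6 7)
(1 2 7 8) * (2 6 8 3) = [0, 6, 7, 2, 4, 5, 8, 3, 1] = (1 6 8)(2 7 3)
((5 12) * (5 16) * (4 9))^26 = ((4 9)(5 12 16))^26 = (5 16 12)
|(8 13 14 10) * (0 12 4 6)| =|(0 12 4 6)(8 13 14 10)| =4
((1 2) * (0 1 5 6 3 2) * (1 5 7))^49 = (7)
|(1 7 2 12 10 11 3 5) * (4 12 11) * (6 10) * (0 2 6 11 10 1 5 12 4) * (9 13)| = |(0 2 10)(1 7 6)(3 12 11)(9 13)| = 6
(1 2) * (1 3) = (1 2 3) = [0, 2, 3, 1]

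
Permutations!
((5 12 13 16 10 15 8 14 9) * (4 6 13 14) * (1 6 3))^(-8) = ((1 6 13 16 10 15 8 4 3)(5 12 14 9))^(-8) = (1 6 13 16 10 15 8 4 3)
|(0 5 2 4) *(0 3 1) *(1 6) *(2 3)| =|(0 5 3 6 1)(2 4)| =10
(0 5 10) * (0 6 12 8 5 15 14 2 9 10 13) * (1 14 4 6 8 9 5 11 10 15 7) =[7, 14, 5, 3, 6, 13, 12, 1, 11, 15, 8, 10, 9, 0, 2, 4] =(0 7 1 14 2 5 13)(4 6 12 9 15)(8 11 10)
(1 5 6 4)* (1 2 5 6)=(1 6 4 2 5)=[0, 6, 5, 3, 2, 1, 4]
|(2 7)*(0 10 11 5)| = 4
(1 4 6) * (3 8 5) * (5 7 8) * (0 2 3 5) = (0 2 3)(1 4 6)(7 8) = [2, 4, 3, 0, 6, 5, 1, 8, 7]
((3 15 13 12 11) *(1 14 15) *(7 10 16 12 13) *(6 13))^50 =((1 14 15 7 10 16 12 11 3)(6 13))^50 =(1 16 14 12 15 11 7 3 10)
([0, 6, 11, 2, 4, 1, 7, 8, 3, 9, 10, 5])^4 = (1 3)(2 6)(5 8)(7 11)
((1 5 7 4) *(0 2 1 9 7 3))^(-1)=((0 2 1 5 3)(4 9 7))^(-1)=(0 3 5 1 2)(4 7 9)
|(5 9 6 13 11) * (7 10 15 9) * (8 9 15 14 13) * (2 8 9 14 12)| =|(15)(2 8 14 13 11 5 7 10 12)(6 9)| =18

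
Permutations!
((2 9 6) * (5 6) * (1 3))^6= (2 5)(6 9)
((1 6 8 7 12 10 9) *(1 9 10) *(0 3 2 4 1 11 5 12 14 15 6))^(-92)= (0 4 3 1 2)(5 12 11)(6 14 8 15 7)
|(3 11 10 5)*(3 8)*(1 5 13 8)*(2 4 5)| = |(1 2 4 5)(3 11 10 13 8)| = 20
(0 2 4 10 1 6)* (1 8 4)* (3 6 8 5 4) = (0 2 1 8 3 6)(4 10 5) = [2, 8, 1, 6, 10, 4, 0, 7, 3, 9, 5]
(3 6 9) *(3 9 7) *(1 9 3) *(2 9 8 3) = (1 8 3 6 7)(2 9) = [0, 8, 9, 6, 4, 5, 7, 1, 3, 2]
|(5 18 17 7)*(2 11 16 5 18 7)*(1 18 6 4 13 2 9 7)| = |(1 18 17 9 7 6 4 13 2 11 16 5)| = 12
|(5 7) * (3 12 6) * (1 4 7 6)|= |(1 4 7 5 6 3 12)|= 7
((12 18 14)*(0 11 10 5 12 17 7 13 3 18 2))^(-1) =(0 2 12 5 10 11)(3 13 7 17 14 18)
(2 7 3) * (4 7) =[0, 1, 4, 2, 7, 5, 6, 3] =(2 4 7 3)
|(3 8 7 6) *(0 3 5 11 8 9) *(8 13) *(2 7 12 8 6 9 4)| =|(0 3 4 2 7 9)(5 11 13 6)(8 12)| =12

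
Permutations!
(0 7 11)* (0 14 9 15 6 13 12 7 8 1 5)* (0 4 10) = (0 8 1 5 4 10)(6 13 12 7 11 14 9 15) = [8, 5, 2, 3, 10, 4, 13, 11, 1, 15, 0, 14, 7, 12, 9, 6]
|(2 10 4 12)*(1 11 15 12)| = |(1 11 15 12 2 10 4)| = 7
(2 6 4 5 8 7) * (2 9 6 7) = (2 7 9 6 4 5 8) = [0, 1, 7, 3, 5, 8, 4, 9, 2, 6]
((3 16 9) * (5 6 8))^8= (3 9 16)(5 8 6)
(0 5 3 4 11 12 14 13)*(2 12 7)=(0 5 3 4 11 7 2 12 14 13)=[5, 1, 12, 4, 11, 3, 6, 2, 8, 9, 10, 7, 14, 0, 13]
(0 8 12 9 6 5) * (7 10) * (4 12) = (0 8 4 12 9 6 5)(7 10) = [8, 1, 2, 3, 12, 0, 5, 10, 4, 6, 7, 11, 9]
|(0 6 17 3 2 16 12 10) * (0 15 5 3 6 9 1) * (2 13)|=|(0 9 1)(2 16 12 10 15 5 3 13)(6 17)|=24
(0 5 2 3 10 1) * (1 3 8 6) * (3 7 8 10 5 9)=[9, 0, 10, 5, 4, 2, 1, 8, 6, 3, 7]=(0 9 3 5 2 10 7 8 6 1)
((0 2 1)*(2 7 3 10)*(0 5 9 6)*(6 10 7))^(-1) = (0 6)(1 2 10 9 5)(3 7)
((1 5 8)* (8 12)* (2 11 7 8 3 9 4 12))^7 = (1 5 2 11 7 8)(3 12 4 9)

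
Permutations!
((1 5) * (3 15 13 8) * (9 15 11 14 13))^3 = (1 5)(3 13 11 8 14)(9 15)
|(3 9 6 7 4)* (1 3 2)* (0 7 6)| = 7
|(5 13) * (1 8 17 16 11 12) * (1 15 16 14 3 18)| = |(1 8 17 14 3 18)(5 13)(11 12 15 16)| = 12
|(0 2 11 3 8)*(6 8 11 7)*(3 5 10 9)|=5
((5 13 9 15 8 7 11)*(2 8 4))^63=(15)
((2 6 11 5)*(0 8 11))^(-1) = ((0 8 11 5 2 6))^(-1) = (0 6 2 5 11 8)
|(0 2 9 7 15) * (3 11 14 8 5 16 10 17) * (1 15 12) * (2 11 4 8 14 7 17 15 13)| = 16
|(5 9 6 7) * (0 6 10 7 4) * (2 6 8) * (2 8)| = 4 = |(0 2 6 4)(5 9 10 7)|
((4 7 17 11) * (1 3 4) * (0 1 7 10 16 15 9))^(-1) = ((0 1 3 4 10 16 15 9)(7 17 11))^(-1) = (0 9 15 16 10 4 3 1)(7 11 17)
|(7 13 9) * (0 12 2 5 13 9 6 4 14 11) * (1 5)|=10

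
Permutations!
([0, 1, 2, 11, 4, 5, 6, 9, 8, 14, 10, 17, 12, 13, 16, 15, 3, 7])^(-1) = (3 16 14 9 7 17 11)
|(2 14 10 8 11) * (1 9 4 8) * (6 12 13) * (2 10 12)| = 30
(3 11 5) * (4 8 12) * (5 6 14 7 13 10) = (3 11 6 14 7 13 10 5)(4 8 12) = [0, 1, 2, 11, 8, 3, 14, 13, 12, 9, 5, 6, 4, 10, 7]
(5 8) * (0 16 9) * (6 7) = (0 16 9)(5 8)(6 7) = [16, 1, 2, 3, 4, 8, 7, 6, 5, 0, 10, 11, 12, 13, 14, 15, 9]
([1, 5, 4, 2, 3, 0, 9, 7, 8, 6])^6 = [0, 1, 2, 3, 4, 5, 6, 7, 8, 9]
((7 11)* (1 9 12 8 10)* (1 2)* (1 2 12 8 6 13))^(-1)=(1 13 6 12 10 8 9)(7 11)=((1 9 8 10 12 6 13)(7 11))^(-1)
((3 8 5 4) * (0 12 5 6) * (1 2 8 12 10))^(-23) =(0 10 1 2 8 6)(3 12 5 4)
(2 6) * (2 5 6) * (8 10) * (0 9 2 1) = [9, 0, 1, 3, 4, 6, 5, 7, 10, 2, 8] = (0 9 2 1)(5 6)(8 10)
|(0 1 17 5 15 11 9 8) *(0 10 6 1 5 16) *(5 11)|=|(0 11 9 8 10 6 1 17 16)(5 15)|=18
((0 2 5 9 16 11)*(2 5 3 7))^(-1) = ((0 5 9 16 11)(2 3 7))^(-1) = (0 11 16 9 5)(2 7 3)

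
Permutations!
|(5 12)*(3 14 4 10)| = |(3 14 4 10)(5 12)| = 4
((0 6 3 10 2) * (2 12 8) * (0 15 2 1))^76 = (15)(0 1 8 12 10 3 6)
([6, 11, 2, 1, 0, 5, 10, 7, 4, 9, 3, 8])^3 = [3, 4, 2, 8, 10, 5, 1, 7, 6, 9, 11, 0]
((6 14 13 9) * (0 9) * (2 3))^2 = (0 6 13 9 14)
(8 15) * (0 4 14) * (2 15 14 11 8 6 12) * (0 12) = (0 4 11 8 14 12 2 15 6) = [4, 1, 15, 3, 11, 5, 0, 7, 14, 9, 10, 8, 2, 13, 12, 6]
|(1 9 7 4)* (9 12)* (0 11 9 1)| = |(0 11 9 7 4)(1 12)| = 10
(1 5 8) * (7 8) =(1 5 7 8) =[0, 5, 2, 3, 4, 7, 6, 8, 1]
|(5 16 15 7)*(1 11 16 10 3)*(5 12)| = 9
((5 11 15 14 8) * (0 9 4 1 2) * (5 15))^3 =((0 9 4 1 2)(5 11)(8 15 14))^3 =(15)(0 1 9 2 4)(5 11)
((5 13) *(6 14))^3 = (5 13)(6 14)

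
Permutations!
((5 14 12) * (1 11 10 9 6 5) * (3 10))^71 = (1 12 14 5 6 9 10 3 11)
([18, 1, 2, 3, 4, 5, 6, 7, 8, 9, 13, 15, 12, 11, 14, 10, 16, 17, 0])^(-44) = (18)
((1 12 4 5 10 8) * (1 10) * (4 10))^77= (1 5 4 8 10 12)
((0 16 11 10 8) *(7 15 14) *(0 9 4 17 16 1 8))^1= (0 1 8 9 4 17 16 11 10)(7 15 14)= ((0 1 8 9 4 17 16 11 10)(7 15 14))^1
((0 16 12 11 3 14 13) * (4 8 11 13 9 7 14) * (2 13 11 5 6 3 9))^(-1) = ((0 16 12 11 9 7 14 2 13)(3 4 8 5 6))^(-1) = (0 13 2 14 7 9 11 12 16)(3 6 5 8 4)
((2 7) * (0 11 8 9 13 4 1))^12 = ((0 11 8 9 13 4 1)(2 7))^12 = (0 4 9 11 1 13 8)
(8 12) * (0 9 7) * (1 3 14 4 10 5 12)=[9, 3, 2, 14, 10, 12, 6, 0, 1, 7, 5, 11, 8, 13, 4]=(0 9 7)(1 3 14 4 10 5 12 8)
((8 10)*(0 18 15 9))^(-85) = ((0 18 15 9)(8 10))^(-85) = (0 9 15 18)(8 10)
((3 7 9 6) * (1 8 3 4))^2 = ((1 8 3 7 9 6 4))^2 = (1 3 9 4 8 7 6)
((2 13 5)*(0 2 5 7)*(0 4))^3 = (0 7 2 4 13) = ((0 2 13 7 4))^3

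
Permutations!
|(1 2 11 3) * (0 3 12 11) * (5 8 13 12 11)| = 4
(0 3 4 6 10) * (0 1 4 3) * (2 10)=(1 4 6 2 10)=[0, 4, 10, 3, 6, 5, 2, 7, 8, 9, 1]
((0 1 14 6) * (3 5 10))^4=(14)(3 5 10)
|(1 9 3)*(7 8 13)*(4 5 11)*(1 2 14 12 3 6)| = |(1 9 6)(2 14 12 3)(4 5 11)(7 8 13)| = 12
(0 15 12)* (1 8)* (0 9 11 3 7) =(0 15 12 9 11 3 7)(1 8) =[15, 8, 2, 7, 4, 5, 6, 0, 1, 11, 10, 3, 9, 13, 14, 12]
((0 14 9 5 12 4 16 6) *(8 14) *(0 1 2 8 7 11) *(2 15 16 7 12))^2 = (0 4 11 12 7)(1 16)(2 14 5 8 9)(6 15)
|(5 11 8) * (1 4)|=|(1 4)(5 11 8)|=6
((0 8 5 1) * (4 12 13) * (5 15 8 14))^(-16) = (15)(4 13 12)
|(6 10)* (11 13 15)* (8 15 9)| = 10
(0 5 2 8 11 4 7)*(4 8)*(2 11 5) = (0 2 4 7)(5 11 8) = [2, 1, 4, 3, 7, 11, 6, 0, 5, 9, 10, 8]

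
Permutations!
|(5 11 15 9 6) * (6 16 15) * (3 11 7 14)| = |(3 11 6 5 7 14)(9 16 15)| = 6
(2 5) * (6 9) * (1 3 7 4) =(1 3 7 4)(2 5)(6 9) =[0, 3, 5, 7, 1, 2, 9, 4, 8, 6]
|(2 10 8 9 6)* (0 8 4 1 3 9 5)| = |(0 8 5)(1 3 9 6 2 10 4)| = 21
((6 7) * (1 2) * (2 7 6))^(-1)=(1 2 7)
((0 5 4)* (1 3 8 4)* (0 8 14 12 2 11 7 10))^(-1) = ((0 5 1 3 14 12 2 11 7 10)(4 8))^(-1) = (0 10 7 11 2 12 14 3 1 5)(4 8)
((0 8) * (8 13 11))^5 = (0 13 11 8)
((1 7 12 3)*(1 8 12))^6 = (12)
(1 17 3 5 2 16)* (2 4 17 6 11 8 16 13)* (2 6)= (1 2 13 6 11 8 16)(3 5 4 17)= [0, 2, 13, 5, 17, 4, 11, 7, 16, 9, 10, 8, 12, 6, 14, 15, 1, 3]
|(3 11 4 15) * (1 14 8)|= 12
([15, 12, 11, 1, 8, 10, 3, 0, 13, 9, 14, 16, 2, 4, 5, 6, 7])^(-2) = (0 16 2 1 6)(3 15 7 11 12)(4 8 13)(5 10 14)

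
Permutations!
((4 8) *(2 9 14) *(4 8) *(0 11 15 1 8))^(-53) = ((0 11 15 1 8)(2 9 14))^(-53) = (0 15 8 11 1)(2 9 14)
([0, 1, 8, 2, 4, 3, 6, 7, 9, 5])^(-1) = [0, 1, 3, 5, 4, 9, 6, 7, 2, 8]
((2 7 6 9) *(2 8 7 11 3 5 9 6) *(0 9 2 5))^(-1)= (0 3 11 2 5 7 8 9)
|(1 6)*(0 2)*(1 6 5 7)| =6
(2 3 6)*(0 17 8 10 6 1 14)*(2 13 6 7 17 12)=(0 12 2 3 1 14)(6 13)(7 17 8 10)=[12, 14, 3, 1, 4, 5, 13, 17, 10, 9, 7, 11, 2, 6, 0, 15, 16, 8]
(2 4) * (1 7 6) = (1 7 6)(2 4) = [0, 7, 4, 3, 2, 5, 1, 6]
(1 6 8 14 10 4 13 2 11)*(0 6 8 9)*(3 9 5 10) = (0 6 5 10 4 13 2 11 1 8 14 3 9) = [6, 8, 11, 9, 13, 10, 5, 7, 14, 0, 4, 1, 12, 2, 3]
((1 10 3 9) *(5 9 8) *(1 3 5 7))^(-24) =(1 3 10 8 5 7 9)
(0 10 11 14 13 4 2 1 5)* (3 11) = (0 10 3 11 14 13 4 2 1 5) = [10, 5, 1, 11, 2, 0, 6, 7, 8, 9, 3, 14, 12, 4, 13]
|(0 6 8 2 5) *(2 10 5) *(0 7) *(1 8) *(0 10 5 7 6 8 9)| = 6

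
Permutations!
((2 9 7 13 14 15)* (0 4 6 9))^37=(0 4 6 9 7 13 14 15 2)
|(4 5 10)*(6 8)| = |(4 5 10)(6 8)| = 6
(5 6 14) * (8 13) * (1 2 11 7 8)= (1 2 11 7 8 13)(5 6 14)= [0, 2, 11, 3, 4, 6, 14, 8, 13, 9, 10, 7, 12, 1, 5]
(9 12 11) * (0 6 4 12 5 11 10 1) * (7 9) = (0 6 4 12 10 1)(5 11 7 9) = [6, 0, 2, 3, 12, 11, 4, 9, 8, 5, 1, 7, 10]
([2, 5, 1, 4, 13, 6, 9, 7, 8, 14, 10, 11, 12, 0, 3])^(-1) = (0 13 4 3 14 9 6 5 1 2)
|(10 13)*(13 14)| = 3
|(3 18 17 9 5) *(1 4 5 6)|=8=|(1 4 5 3 18 17 9 6)|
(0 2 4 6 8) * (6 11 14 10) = (0 2 4 11 14 10 6 8) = [2, 1, 4, 3, 11, 5, 8, 7, 0, 9, 6, 14, 12, 13, 10]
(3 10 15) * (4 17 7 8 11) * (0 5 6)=(0 5 6)(3 10 15)(4 17 7 8 11)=[5, 1, 2, 10, 17, 6, 0, 8, 11, 9, 15, 4, 12, 13, 14, 3, 16, 7]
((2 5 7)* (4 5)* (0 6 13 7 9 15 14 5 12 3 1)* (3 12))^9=(0 6 13 7 2 4 3 1)(5 9 15 14)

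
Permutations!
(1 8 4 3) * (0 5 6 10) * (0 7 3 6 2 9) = (0 5 2 9)(1 8 4 6 10 7 3) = [5, 8, 9, 1, 6, 2, 10, 3, 4, 0, 7]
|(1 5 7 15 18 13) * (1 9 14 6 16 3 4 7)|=|(1 5)(3 4 7 15 18 13 9 14 6 16)|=10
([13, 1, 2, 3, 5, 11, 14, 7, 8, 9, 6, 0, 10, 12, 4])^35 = (0 11 5 4 14 6 10 12 13)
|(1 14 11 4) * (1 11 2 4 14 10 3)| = 12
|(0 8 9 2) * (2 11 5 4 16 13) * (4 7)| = |(0 8 9 11 5 7 4 16 13 2)| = 10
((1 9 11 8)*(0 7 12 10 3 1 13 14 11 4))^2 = (0 12 3 9)(1 4 7 10)(8 14)(11 13) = ((0 7 12 10 3 1 9 4)(8 13 14 11))^2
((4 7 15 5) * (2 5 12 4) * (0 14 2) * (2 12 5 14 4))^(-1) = (0 5 15 7 4)(2 12 14)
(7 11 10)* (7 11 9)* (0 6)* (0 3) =[6, 1, 2, 0, 4, 5, 3, 9, 8, 7, 11, 10] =(0 6 3)(7 9)(10 11)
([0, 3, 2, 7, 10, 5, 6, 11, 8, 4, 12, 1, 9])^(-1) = (1 11 7 3)(4 9 12 10)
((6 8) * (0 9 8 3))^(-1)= (0 3 6 8 9)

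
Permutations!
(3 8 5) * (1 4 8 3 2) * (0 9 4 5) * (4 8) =(0 9 8)(1 5 2) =[9, 5, 1, 3, 4, 2, 6, 7, 0, 8]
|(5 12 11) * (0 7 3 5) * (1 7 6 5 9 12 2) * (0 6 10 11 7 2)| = 20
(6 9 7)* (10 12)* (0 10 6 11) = [10, 1, 2, 3, 4, 5, 9, 11, 8, 7, 12, 0, 6] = (0 10 12 6 9 7 11)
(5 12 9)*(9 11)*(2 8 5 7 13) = (2 8 5 12 11 9 7 13) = [0, 1, 8, 3, 4, 12, 6, 13, 5, 7, 10, 9, 11, 2]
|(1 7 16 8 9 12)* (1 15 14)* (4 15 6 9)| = 21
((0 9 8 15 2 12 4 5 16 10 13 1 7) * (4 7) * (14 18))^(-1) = ((0 9 8 15 2 12 7)(1 4 5 16 10 13)(14 18))^(-1) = (0 7 12 2 15 8 9)(1 13 10 16 5 4)(14 18)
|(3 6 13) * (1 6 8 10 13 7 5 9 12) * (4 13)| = 30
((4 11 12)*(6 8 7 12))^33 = (4 8)(6 12)(7 11)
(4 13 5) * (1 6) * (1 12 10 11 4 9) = (1 6 12 10 11 4 13 5 9) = [0, 6, 2, 3, 13, 9, 12, 7, 8, 1, 11, 4, 10, 5]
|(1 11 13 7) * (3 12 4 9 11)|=8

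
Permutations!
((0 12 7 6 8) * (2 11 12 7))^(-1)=((0 7 6 8)(2 11 12))^(-1)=(0 8 6 7)(2 12 11)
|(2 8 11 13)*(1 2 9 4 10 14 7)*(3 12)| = 10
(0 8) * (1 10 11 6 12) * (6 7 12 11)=[8, 10, 2, 3, 4, 5, 11, 12, 0, 9, 6, 7, 1]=(0 8)(1 10 6 11 7 12)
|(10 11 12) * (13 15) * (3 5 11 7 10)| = 4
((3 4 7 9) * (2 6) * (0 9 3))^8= (9)(3 7 4)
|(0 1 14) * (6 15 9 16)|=|(0 1 14)(6 15 9 16)|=12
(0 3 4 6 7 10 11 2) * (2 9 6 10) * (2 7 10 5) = (0 3 4 5 2)(6 10 11 9) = [3, 1, 0, 4, 5, 2, 10, 7, 8, 6, 11, 9]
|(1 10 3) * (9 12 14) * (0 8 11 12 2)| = |(0 8 11 12 14 9 2)(1 10 3)| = 21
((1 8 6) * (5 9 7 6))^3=((1 8 5 9 7 6))^3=(1 9)(5 6)(7 8)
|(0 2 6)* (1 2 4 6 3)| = 3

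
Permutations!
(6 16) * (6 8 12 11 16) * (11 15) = [0, 1, 2, 3, 4, 5, 6, 7, 12, 9, 10, 16, 15, 13, 14, 11, 8] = (8 12 15 11 16)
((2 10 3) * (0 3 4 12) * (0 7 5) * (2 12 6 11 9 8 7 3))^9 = (0 5 7 8 9 11 6 4 10 2)(3 12)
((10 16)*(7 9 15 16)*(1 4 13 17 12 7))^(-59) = (1 4 13 17 12 7 9 15 16 10)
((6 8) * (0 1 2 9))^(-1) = ((0 1 2 9)(6 8))^(-1) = (0 9 2 1)(6 8)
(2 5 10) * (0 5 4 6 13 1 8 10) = [5, 8, 4, 3, 6, 0, 13, 7, 10, 9, 2, 11, 12, 1] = (0 5)(1 8 10 2 4 6 13)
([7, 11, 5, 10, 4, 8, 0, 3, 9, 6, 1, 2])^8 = [8, 7, 10, 6, 4, 1, 5, 9, 11, 2, 0, 3]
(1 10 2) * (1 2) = (1 10) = [0, 10, 2, 3, 4, 5, 6, 7, 8, 9, 1]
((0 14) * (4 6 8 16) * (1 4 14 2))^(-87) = ((0 2 1 4 6 8 16 14))^(-87) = (0 2 1 4 6 8 16 14)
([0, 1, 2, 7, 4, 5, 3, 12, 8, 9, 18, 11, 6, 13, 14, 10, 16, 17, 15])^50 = [0, 1, 2, 12, 4, 5, 7, 6, 8, 9, 15, 11, 3, 13, 14, 18, 16, 17, 10]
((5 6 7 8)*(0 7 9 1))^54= (0 9 5 7 1 6 8)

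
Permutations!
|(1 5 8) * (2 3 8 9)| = 6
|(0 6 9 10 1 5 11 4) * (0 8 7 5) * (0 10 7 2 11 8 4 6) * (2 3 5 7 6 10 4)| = 30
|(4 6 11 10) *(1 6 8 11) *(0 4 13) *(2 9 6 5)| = 30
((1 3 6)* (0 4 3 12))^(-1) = ((0 4 3 6 1 12))^(-1) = (0 12 1 6 3 4)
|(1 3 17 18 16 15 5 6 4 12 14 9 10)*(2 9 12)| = |(1 3 17 18 16 15 5 6 4 2 9 10)(12 14)| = 12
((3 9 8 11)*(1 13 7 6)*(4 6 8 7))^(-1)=((1 13 4 6)(3 9 7 8 11))^(-1)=(1 6 4 13)(3 11 8 7 9)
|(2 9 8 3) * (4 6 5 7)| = 4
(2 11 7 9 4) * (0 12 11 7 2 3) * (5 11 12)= (12)(0 5 11 2 7 9 4 3)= [5, 1, 7, 0, 3, 11, 6, 9, 8, 4, 10, 2, 12]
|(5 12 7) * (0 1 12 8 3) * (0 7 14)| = 4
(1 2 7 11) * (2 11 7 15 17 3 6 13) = (1 11)(2 15 17 3 6 13) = [0, 11, 15, 6, 4, 5, 13, 7, 8, 9, 10, 1, 12, 2, 14, 17, 16, 3]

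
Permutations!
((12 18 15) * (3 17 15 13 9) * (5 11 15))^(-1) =(3 9 13 18 12 15 11 5 17)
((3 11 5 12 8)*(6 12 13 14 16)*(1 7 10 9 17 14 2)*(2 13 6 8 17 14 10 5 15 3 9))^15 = (1 2 10 17 12 6 5 7)(8 16 14 9)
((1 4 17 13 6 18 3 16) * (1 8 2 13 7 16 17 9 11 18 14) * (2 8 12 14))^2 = (1 9 18 17 16 14 4 11 3 7 12)(2 6 13)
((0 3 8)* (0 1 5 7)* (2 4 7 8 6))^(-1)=(0 7 4 2 6 3)(1 8 5)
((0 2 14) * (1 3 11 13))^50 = (0 14 2)(1 11)(3 13)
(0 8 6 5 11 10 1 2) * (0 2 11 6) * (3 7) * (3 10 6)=[8, 11, 2, 7, 4, 3, 5, 10, 0, 9, 1, 6]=(0 8)(1 11 6 5 3 7 10)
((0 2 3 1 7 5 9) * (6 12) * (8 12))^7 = ((0 2 3 1 7 5 9)(6 8 12))^7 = (6 8 12)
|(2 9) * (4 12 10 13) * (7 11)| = |(2 9)(4 12 10 13)(7 11)| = 4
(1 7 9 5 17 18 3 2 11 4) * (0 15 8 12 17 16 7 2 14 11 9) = [15, 2, 9, 14, 1, 16, 6, 0, 12, 5, 10, 4, 17, 13, 11, 8, 7, 18, 3] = (0 15 8 12 17 18 3 14 11 4 1 2 9 5 16 7)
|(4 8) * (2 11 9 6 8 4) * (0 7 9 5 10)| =9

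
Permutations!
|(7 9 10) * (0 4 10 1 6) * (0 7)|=12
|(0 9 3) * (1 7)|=|(0 9 3)(1 7)|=6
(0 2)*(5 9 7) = [2, 1, 0, 3, 4, 9, 6, 5, 8, 7] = (0 2)(5 9 7)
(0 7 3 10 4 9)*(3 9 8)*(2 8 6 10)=[7, 1, 8, 2, 6, 5, 10, 9, 3, 0, 4]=(0 7 9)(2 8 3)(4 6 10)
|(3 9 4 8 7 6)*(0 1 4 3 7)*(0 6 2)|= 14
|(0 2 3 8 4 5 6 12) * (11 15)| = 8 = |(0 2 3 8 4 5 6 12)(11 15)|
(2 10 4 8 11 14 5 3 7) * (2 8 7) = (2 10 4 7 8 11 14 5 3) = [0, 1, 10, 2, 7, 3, 6, 8, 11, 9, 4, 14, 12, 13, 5]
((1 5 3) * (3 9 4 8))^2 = (1 9 8)(3 5 4)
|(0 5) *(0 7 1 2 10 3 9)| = 8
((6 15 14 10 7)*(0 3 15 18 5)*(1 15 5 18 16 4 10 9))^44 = (18)(0 5 3)(4 16 6 7 10) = ((18)(0 3 5)(1 15 14 9)(4 10 7 6 16))^44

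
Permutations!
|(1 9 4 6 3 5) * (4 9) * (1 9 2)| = |(1 4 6 3 5 9 2)| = 7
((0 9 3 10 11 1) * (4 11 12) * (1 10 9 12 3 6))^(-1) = (0 1 6 9 3 10 11 4 12)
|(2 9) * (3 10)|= |(2 9)(3 10)|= 2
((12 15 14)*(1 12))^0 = (15)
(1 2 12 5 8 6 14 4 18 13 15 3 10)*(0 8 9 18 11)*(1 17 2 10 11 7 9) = (0 8 6 14 4 7 9 18 13 15 3 11)(1 10 17 2 12 5) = [8, 10, 12, 11, 7, 1, 14, 9, 6, 18, 17, 0, 5, 15, 4, 3, 16, 2, 13]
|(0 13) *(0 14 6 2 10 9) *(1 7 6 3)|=|(0 13 14 3 1 7 6 2 10 9)|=10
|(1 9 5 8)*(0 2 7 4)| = 4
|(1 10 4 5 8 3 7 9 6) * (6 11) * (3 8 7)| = |(1 10 4 5 7 9 11 6)| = 8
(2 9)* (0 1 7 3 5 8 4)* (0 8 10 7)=(0 1)(2 9)(3 5 10 7)(4 8)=[1, 0, 9, 5, 8, 10, 6, 3, 4, 2, 7]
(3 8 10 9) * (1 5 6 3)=(1 5 6 3 8 10 9)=[0, 5, 2, 8, 4, 6, 3, 7, 10, 1, 9]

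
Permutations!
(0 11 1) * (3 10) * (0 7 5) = (0 11 1 7 5)(3 10) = [11, 7, 2, 10, 4, 0, 6, 5, 8, 9, 3, 1]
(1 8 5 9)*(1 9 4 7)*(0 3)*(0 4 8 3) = (9)(1 3 4 7)(5 8) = [0, 3, 2, 4, 7, 8, 6, 1, 5, 9]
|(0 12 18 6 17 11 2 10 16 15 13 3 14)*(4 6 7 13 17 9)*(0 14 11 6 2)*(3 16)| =|(0 12 18 7 13 16 15 17 6 9 4 2 10 3 11)| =15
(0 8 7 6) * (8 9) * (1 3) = (0 9 8 7 6)(1 3) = [9, 3, 2, 1, 4, 5, 0, 6, 7, 8]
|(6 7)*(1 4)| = 2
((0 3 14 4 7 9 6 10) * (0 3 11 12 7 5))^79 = (0 12 9 10 14 5 11 7 6 3 4)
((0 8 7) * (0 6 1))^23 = (0 6 8 1 7)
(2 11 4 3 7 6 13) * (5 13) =(2 11 4 3 7 6 5 13) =[0, 1, 11, 7, 3, 13, 5, 6, 8, 9, 10, 4, 12, 2]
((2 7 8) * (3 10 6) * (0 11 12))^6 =(12)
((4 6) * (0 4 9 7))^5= ((0 4 6 9 7))^5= (9)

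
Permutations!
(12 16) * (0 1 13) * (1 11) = [11, 13, 2, 3, 4, 5, 6, 7, 8, 9, 10, 1, 16, 0, 14, 15, 12] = (0 11 1 13)(12 16)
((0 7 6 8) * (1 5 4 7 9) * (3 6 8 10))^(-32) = (0 5 8 1 7 9 4)(3 6 10)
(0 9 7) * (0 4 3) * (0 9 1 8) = [1, 8, 2, 9, 3, 5, 6, 4, 0, 7] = (0 1 8)(3 9 7 4)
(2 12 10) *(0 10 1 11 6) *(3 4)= (0 10 2 12 1 11 6)(3 4)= [10, 11, 12, 4, 3, 5, 0, 7, 8, 9, 2, 6, 1]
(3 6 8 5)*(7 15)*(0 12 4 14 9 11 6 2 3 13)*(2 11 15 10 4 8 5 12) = (0 2 3 11 6 5 13)(4 14 9 15 7 10)(8 12) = [2, 1, 3, 11, 14, 13, 5, 10, 12, 15, 4, 6, 8, 0, 9, 7]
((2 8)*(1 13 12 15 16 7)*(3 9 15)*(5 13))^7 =(1 16 9 12 5 7 15 3 13)(2 8)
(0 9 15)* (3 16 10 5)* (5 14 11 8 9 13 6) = (0 13 6 5 3 16 10 14 11 8 9 15) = [13, 1, 2, 16, 4, 3, 5, 7, 9, 15, 14, 8, 12, 6, 11, 0, 10]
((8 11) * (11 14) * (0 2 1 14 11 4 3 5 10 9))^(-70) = (0 1 4 5 9 2 14 3 10)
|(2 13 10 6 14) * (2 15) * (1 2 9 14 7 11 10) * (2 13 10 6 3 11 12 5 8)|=18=|(1 13)(2 10 3 11 6 7 12 5 8)(9 14 15)|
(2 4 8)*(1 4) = [0, 4, 1, 3, 8, 5, 6, 7, 2] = (1 4 8 2)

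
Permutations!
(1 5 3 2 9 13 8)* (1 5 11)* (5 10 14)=[0, 11, 9, 2, 4, 3, 6, 7, 10, 13, 14, 1, 12, 8, 5]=(1 11)(2 9 13 8 10 14 5 3)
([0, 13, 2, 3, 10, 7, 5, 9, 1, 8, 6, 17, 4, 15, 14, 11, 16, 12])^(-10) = [0, 11, 2, 3, 5, 8, 9, 1, 15, 13, 7, 4, 6, 17, 14, 12, 16, 10]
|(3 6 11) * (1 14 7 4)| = |(1 14 7 4)(3 6 11)| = 12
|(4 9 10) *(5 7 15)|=|(4 9 10)(5 7 15)|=3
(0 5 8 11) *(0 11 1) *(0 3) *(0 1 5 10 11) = (0 10 11)(1 3)(5 8) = [10, 3, 2, 1, 4, 8, 6, 7, 5, 9, 11, 0]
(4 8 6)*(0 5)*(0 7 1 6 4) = (0 5 7 1 6)(4 8) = [5, 6, 2, 3, 8, 7, 0, 1, 4]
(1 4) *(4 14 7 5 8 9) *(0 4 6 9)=(0 4 1 14 7 5 8)(6 9)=[4, 14, 2, 3, 1, 8, 9, 5, 0, 6, 10, 11, 12, 13, 7]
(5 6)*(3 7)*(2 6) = (2 6 5)(3 7) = [0, 1, 6, 7, 4, 2, 5, 3]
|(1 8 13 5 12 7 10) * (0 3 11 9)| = 28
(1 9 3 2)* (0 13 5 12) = (0 13 5 12)(1 9 3 2) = [13, 9, 1, 2, 4, 12, 6, 7, 8, 3, 10, 11, 0, 5]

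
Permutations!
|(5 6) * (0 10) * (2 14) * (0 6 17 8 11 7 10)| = |(2 14)(5 17 8 11 7 10 6)| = 14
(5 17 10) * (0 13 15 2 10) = (0 13 15 2 10 5 17) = [13, 1, 10, 3, 4, 17, 6, 7, 8, 9, 5, 11, 12, 15, 14, 2, 16, 0]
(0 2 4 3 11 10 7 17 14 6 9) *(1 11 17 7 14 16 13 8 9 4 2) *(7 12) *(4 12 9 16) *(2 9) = (0 1 11 10 14 6 12 7 2 9)(3 17 4)(8 16 13) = [1, 11, 9, 17, 3, 5, 12, 2, 16, 0, 14, 10, 7, 8, 6, 15, 13, 4]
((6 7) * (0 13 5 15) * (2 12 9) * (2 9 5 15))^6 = (15)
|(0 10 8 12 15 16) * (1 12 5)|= 8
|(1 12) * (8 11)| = |(1 12)(8 11)| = 2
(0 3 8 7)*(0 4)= [3, 1, 2, 8, 0, 5, 6, 4, 7]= (0 3 8 7 4)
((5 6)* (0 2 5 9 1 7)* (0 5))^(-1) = ((0 2)(1 7 5 6 9))^(-1) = (0 2)(1 9 6 5 7)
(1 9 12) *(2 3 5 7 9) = (1 2 3 5 7 9 12) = [0, 2, 3, 5, 4, 7, 6, 9, 8, 12, 10, 11, 1]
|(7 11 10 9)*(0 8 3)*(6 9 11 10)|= 15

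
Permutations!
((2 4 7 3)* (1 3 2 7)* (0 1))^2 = ((0 1 3 7 2 4))^2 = (0 3 2)(1 7 4)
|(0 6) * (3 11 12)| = |(0 6)(3 11 12)| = 6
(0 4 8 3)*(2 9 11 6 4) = (0 2 9 11 6 4 8 3) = [2, 1, 9, 0, 8, 5, 4, 7, 3, 11, 10, 6]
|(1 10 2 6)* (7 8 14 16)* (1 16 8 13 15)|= |(1 10 2 6 16 7 13 15)(8 14)|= 8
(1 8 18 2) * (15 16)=[0, 8, 1, 3, 4, 5, 6, 7, 18, 9, 10, 11, 12, 13, 14, 16, 15, 17, 2]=(1 8 18 2)(15 16)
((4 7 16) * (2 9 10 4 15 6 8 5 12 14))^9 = (2 5 15 4)(6 7 9 12)(8 16 10 14)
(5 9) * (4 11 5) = [0, 1, 2, 3, 11, 9, 6, 7, 8, 4, 10, 5] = (4 11 5 9)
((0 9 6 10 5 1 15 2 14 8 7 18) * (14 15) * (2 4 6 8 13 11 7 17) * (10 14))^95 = ((0 9 8 17 2 15 4 6 14 13 11 7 18)(1 10 5))^95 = (0 2 14 18 17 6 7 8 4 11 9 15 13)(1 5 10)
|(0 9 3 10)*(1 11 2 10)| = 7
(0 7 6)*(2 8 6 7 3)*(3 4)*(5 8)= (0 4 3 2 5 8 6)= [4, 1, 5, 2, 3, 8, 0, 7, 6]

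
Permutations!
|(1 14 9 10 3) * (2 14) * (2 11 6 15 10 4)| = |(1 11 6 15 10 3)(2 14 9 4)| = 12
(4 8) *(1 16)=(1 16)(4 8)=[0, 16, 2, 3, 8, 5, 6, 7, 4, 9, 10, 11, 12, 13, 14, 15, 1]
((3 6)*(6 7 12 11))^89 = (3 6 11 12 7)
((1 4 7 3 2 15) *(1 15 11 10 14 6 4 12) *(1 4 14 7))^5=(15)(1 4 12)(6 14)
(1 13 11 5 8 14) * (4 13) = [0, 4, 2, 3, 13, 8, 6, 7, 14, 9, 10, 5, 12, 11, 1] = (1 4 13 11 5 8 14)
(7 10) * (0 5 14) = (0 5 14)(7 10) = [5, 1, 2, 3, 4, 14, 6, 10, 8, 9, 7, 11, 12, 13, 0]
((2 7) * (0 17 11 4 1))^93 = ((0 17 11 4 1)(2 7))^93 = (0 4 17 1 11)(2 7)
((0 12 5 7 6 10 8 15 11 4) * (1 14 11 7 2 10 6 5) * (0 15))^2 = (0 1 11 15 5 10)(2 8 12 14 4 7)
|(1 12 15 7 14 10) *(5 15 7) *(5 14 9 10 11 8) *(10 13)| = 30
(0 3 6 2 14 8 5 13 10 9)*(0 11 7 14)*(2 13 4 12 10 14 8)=[3, 1, 0, 6, 12, 4, 13, 8, 5, 11, 9, 7, 10, 14, 2]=(0 3 6 13 14 2)(4 12 10 9 11 7 8 5)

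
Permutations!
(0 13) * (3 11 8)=[13, 1, 2, 11, 4, 5, 6, 7, 3, 9, 10, 8, 12, 0]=(0 13)(3 11 8)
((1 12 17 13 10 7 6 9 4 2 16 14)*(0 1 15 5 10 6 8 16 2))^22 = ((0 1 12 17 13 6 9 4)(5 10 7 8 16 14 15))^22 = (0 9 13 12)(1 4 6 17)(5 10 7 8 16 14 15)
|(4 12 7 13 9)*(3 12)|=6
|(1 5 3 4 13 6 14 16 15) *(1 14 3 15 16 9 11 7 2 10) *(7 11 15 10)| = |(16)(1 5 10)(2 7)(3 4 13 6)(9 15 14)| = 12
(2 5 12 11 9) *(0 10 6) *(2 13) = [10, 1, 5, 3, 4, 12, 0, 7, 8, 13, 6, 9, 11, 2] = (0 10 6)(2 5 12 11 9 13)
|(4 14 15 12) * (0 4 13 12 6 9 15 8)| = 12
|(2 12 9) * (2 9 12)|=|(12)|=1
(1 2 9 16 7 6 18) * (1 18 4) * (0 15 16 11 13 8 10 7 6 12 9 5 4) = [15, 2, 5, 3, 1, 4, 0, 12, 10, 11, 7, 13, 9, 8, 14, 16, 6, 17, 18] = (18)(0 15 16 6)(1 2 5 4)(7 12 9 11 13 8 10)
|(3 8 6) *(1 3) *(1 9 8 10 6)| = |(1 3 10 6 9 8)| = 6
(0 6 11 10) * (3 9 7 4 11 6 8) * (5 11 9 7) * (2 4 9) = (0 8 3 7 9 5 11 10)(2 4) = [8, 1, 4, 7, 2, 11, 6, 9, 3, 5, 0, 10]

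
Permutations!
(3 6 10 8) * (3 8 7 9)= (3 6 10 7 9)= [0, 1, 2, 6, 4, 5, 10, 9, 8, 3, 7]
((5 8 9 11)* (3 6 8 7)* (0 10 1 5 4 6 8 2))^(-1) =((0 10 1 5 7 3 8 9 11 4 6 2))^(-1) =(0 2 6 4 11 9 8 3 7 5 1 10)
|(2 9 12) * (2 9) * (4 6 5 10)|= 4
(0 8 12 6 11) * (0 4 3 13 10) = (0 8 12 6 11 4 3 13 10) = [8, 1, 2, 13, 3, 5, 11, 7, 12, 9, 0, 4, 6, 10]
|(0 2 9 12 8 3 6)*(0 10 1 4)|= 10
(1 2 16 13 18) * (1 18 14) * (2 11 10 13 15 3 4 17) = [0, 11, 16, 4, 17, 5, 6, 7, 8, 9, 13, 10, 12, 14, 1, 3, 15, 2, 18] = (18)(1 11 10 13 14)(2 16 15 3 4 17)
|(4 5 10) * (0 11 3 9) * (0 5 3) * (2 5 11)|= |(0 2 5 10 4 3 9 11)|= 8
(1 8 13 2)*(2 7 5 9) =(1 8 13 7 5 9 2) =[0, 8, 1, 3, 4, 9, 6, 5, 13, 2, 10, 11, 12, 7]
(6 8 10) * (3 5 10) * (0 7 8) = (0 7 8 3 5 10 6) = [7, 1, 2, 5, 4, 10, 0, 8, 3, 9, 6]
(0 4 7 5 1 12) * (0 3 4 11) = (0 11)(1 12 3 4 7 5) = [11, 12, 2, 4, 7, 1, 6, 5, 8, 9, 10, 0, 3]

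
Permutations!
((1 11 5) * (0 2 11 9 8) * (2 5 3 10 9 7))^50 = ((0 5 1 7 2 11 3 10 9 8))^50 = (11)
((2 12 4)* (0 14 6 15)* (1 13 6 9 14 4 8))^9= ((0 4 2 12 8 1 13 6 15)(9 14))^9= (15)(9 14)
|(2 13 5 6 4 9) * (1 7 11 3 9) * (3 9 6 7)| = |(1 3 6 4)(2 13 5 7 11 9)| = 12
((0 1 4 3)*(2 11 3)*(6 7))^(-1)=((0 1 4 2 11 3)(6 7))^(-1)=(0 3 11 2 4 1)(6 7)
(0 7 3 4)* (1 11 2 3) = [7, 11, 3, 4, 0, 5, 6, 1, 8, 9, 10, 2] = (0 7 1 11 2 3 4)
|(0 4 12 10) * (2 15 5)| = 12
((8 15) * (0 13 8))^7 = (0 15 8 13)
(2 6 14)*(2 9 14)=(2 6)(9 14)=[0, 1, 6, 3, 4, 5, 2, 7, 8, 14, 10, 11, 12, 13, 9]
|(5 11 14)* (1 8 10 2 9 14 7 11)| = |(1 8 10 2 9 14 5)(7 11)| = 14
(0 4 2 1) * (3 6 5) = (0 4 2 1)(3 6 5) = [4, 0, 1, 6, 2, 3, 5]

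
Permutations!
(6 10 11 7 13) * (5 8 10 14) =(5 8 10 11 7 13 6 14) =[0, 1, 2, 3, 4, 8, 14, 13, 10, 9, 11, 7, 12, 6, 5]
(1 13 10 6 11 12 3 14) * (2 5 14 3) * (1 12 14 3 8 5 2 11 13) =(3 8 5)(6 13 10)(11 14 12) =[0, 1, 2, 8, 4, 3, 13, 7, 5, 9, 6, 14, 11, 10, 12]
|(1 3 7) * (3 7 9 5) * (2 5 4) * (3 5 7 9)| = |(1 9 4 2 7)| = 5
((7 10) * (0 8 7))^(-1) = (0 10 7 8)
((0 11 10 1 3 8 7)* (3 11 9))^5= (1 10 11)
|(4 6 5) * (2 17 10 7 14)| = 15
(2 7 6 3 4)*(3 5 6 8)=[0, 1, 7, 4, 2, 6, 5, 8, 3]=(2 7 8 3 4)(5 6)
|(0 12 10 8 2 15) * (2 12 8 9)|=7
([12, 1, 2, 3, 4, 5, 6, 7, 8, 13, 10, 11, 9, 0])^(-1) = (0 13 9 12)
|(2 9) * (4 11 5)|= |(2 9)(4 11 5)|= 6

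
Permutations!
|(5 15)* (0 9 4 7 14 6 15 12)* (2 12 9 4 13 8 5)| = |(0 4 7 14 6 15 2 12)(5 9 13 8)| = 8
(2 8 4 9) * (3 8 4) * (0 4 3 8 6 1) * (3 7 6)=(0 4 9 2 7 6 1)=[4, 0, 7, 3, 9, 5, 1, 6, 8, 2]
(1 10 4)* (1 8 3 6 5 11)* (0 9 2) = [9, 10, 0, 6, 8, 11, 5, 7, 3, 2, 4, 1] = (0 9 2)(1 10 4 8 3 6 5 11)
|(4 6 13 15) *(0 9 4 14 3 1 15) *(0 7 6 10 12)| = |(0 9 4 10 12)(1 15 14 3)(6 13 7)| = 60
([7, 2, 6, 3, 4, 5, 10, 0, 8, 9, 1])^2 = (1 6)(2 10)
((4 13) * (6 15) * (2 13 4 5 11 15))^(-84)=(15)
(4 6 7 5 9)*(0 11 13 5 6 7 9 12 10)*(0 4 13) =(0 11)(4 7 6 9 13 5 12 10) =[11, 1, 2, 3, 7, 12, 9, 6, 8, 13, 4, 0, 10, 5]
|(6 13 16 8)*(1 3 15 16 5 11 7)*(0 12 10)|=30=|(0 12 10)(1 3 15 16 8 6 13 5 11 7)|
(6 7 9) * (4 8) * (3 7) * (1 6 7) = (1 6 3)(4 8)(7 9) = [0, 6, 2, 1, 8, 5, 3, 9, 4, 7]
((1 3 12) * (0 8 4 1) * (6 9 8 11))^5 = (0 4 11 1 6 3 9 12 8)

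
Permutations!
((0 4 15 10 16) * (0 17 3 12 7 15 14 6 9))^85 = (3 12 7 15 10 16 17)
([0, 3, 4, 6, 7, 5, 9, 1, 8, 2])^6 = [0, 7, 9, 1, 2, 5, 3, 4, 8, 6]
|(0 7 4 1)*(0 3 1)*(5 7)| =|(0 5 7 4)(1 3)| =4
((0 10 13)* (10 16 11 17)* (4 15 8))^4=(0 10 11)(4 15 8)(13 17 16)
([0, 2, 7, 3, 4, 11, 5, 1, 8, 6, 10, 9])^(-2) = [0, 2, 7, 3, 4, 9, 11, 1, 8, 5, 10, 6]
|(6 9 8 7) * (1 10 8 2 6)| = |(1 10 8 7)(2 6 9)| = 12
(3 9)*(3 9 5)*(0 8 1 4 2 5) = (9)(0 8 1 4 2 5 3) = [8, 4, 5, 0, 2, 3, 6, 7, 1, 9]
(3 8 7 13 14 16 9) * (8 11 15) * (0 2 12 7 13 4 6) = (0 2 12 7 4 6)(3 11 15 8 13 14 16 9) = [2, 1, 12, 11, 6, 5, 0, 4, 13, 3, 10, 15, 7, 14, 16, 8, 9]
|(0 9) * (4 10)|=2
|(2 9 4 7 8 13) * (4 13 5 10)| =|(2 9 13)(4 7 8 5 10)| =15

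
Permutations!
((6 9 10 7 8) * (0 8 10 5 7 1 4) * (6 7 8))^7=((0 6 9 5 8 7 10 1 4))^7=(0 1 7 5 6 4 10 8 9)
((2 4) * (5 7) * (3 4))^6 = ((2 3 4)(5 7))^6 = (7)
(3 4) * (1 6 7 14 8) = (1 6 7 14 8)(3 4) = [0, 6, 2, 4, 3, 5, 7, 14, 1, 9, 10, 11, 12, 13, 8]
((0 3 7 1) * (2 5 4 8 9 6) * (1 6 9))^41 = ((9)(0 3 7 6 2 5 4 8 1))^41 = (9)(0 5 3 4 7 8 6 1 2)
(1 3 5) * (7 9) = (1 3 5)(7 9) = [0, 3, 2, 5, 4, 1, 6, 9, 8, 7]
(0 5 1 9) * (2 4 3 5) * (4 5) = (0 2 5 1 9)(3 4) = [2, 9, 5, 4, 3, 1, 6, 7, 8, 0]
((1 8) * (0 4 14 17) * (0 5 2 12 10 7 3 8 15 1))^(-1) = (0 8 3 7 10 12 2 5 17 14 4)(1 15) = ((0 4 14 17 5 2 12 10 7 3 8)(1 15))^(-1)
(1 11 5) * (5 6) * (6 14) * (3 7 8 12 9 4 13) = [0, 11, 2, 7, 13, 1, 5, 8, 12, 4, 10, 14, 9, 3, 6] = (1 11 14 6 5)(3 7 8 12 9 4 13)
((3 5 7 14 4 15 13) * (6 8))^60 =((3 5 7 14 4 15 13)(6 8))^60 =(3 4 5 15 7 13 14)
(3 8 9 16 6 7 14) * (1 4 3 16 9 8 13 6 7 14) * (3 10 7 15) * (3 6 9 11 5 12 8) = (1 4 10 7)(3 13 9 11 5 12 8)(6 14 16 15) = [0, 4, 2, 13, 10, 12, 14, 1, 3, 11, 7, 5, 8, 9, 16, 6, 15]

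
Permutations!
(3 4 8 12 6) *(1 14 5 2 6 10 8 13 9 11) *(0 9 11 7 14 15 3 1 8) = (0 9 7 14 5 2 6 1 15 3 4 13 11 8 12 10) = [9, 15, 6, 4, 13, 2, 1, 14, 12, 7, 0, 8, 10, 11, 5, 3]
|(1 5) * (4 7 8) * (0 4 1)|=|(0 4 7 8 1 5)|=6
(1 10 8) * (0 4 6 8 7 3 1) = [4, 10, 2, 1, 6, 5, 8, 3, 0, 9, 7] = (0 4 6 8)(1 10 7 3)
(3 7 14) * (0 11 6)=(0 11 6)(3 7 14)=[11, 1, 2, 7, 4, 5, 0, 14, 8, 9, 10, 6, 12, 13, 3]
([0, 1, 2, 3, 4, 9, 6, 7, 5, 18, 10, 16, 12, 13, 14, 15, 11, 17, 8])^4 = [0, 1, 2, 3, 4, 5, 6, 7, 8, 9, 10, 11, 12, 13, 14, 15, 16, 17, 18]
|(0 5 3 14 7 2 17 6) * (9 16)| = 8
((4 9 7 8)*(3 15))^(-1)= (3 15)(4 8 7 9)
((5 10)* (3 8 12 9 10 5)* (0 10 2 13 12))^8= (13)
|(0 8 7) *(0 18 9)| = 5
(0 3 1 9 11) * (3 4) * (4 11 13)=(0 11)(1 9 13 4 3)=[11, 9, 2, 1, 3, 5, 6, 7, 8, 13, 10, 0, 12, 4]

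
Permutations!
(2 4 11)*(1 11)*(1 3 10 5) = (1 11 2 4 3 10 5) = [0, 11, 4, 10, 3, 1, 6, 7, 8, 9, 5, 2]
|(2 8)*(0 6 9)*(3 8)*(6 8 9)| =5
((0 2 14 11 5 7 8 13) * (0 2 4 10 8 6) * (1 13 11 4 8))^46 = ((0 8 11 5 7 6)(1 13 2 14 4 10))^46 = (0 7 11)(1 4 2)(5 8 6)(10 14 13)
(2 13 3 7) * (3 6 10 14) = [0, 1, 13, 7, 4, 5, 10, 2, 8, 9, 14, 11, 12, 6, 3] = (2 13 6 10 14 3 7)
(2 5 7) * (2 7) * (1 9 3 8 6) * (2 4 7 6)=[0, 9, 5, 8, 7, 4, 1, 6, 2, 3]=(1 9 3 8 2 5 4 7 6)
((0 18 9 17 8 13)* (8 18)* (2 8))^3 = (18)(0 13 8 2)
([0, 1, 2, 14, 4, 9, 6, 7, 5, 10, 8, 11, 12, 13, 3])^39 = (3 14)(5 8 10 9)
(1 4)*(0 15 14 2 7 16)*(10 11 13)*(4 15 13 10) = [13, 15, 7, 3, 1, 5, 6, 16, 8, 9, 11, 10, 12, 4, 2, 14, 0] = (0 13 4 1 15 14 2 7 16)(10 11)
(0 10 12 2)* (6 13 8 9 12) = (0 10 6 13 8 9 12 2) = [10, 1, 0, 3, 4, 5, 13, 7, 9, 12, 6, 11, 2, 8]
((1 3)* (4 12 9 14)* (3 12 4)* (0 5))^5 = ((0 5)(1 12 9 14 3))^5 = (14)(0 5)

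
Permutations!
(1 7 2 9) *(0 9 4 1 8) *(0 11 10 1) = (0 9 8 11 10 1 7 2 4) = [9, 7, 4, 3, 0, 5, 6, 2, 11, 8, 1, 10]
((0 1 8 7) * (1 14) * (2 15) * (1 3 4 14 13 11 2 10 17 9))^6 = ((0 13 11 2 15 10 17 9 1 8 7)(3 4 14))^6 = (0 17 13 9 11 1 2 8 15 7 10)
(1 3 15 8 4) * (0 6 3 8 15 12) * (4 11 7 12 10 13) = (15)(0 6 3 10 13 4 1 8 11 7 12) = [6, 8, 2, 10, 1, 5, 3, 12, 11, 9, 13, 7, 0, 4, 14, 15]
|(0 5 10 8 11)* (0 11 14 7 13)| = 7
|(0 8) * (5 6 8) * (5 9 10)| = 6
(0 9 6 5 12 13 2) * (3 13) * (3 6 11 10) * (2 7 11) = (0 9 2)(3 13 7 11 10)(5 12 6) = [9, 1, 0, 13, 4, 12, 5, 11, 8, 2, 3, 10, 6, 7]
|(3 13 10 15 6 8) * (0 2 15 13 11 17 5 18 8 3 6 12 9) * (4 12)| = 42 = |(0 2 15 4 12 9)(3 11 17 5 18 8 6)(10 13)|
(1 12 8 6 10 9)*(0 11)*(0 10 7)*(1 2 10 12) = [11, 1, 10, 3, 4, 5, 7, 0, 6, 2, 9, 12, 8] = (0 11 12 8 6 7)(2 10 9)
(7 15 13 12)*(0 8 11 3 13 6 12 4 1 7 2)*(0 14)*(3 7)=(0 8 11 7 15 6 12 2 14)(1 3 13 4)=[8, 3, 14, 13, 1, 5, 12, 15, 11, 9, 10, 7, 2, 4, 0, 6]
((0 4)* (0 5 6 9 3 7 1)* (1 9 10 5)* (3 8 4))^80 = ((0 3 7 9 8 4 1)(5 6 10))^80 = (0 9 1 7 4 3 8)(5 10 6)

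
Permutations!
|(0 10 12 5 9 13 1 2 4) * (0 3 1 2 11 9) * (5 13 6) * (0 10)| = 11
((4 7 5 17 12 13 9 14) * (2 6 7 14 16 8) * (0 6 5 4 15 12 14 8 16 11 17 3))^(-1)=(0 3 5 2 8 4 7 6)(9 13 12 15 14 17 11)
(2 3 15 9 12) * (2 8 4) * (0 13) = (0 13)(2 3 15 9 12 8 4) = [13, 1, 3, 15, 2, 5, 6, 7, 4, 12, 10, 11, 8, 0, 14, 9]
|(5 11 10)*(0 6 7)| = |(0 6 7)(5 11 10)| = 3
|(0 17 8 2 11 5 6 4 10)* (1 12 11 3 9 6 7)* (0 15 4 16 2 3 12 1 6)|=105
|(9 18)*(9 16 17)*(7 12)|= 4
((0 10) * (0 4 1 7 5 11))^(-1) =(0 11 5 7 1 4 10)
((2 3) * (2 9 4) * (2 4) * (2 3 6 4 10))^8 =(10)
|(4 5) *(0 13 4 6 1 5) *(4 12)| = |(0 13 12 4)(1 5 6)| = 12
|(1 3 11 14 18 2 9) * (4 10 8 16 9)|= |(1 3 11 14 18 2 4 10 8 16 9)|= 11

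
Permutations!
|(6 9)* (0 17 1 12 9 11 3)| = 8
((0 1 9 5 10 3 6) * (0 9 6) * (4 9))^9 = ((0 1 6 4 9 5 10 3))^9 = (0 1 6 4 9 5 10 3)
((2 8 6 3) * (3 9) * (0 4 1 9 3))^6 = (0 1)(2 6)(3 8)(4 9)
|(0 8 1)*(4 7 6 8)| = |(0 4 7 6 8 1)| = 6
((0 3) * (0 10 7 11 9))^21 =((0 3 10 7 11 9))^21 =(0 7)(3 11)(9 10)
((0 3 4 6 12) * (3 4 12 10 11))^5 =(0 3 10 4 12 11 6)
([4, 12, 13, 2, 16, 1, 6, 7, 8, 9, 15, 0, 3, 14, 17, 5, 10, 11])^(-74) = [13, 16, 5, 15, 14, 4, 6, 7, 8, 9, 11, 2, 10, 1, 12, 0, 17, 3]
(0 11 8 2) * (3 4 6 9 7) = [11, 1, 0, 4, 6, 5, 9, 3, 2, 7, 10, 8] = (0 11 8 2)(3 4 6 9 7)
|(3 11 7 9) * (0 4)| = |(0 4)(3 11 7 9)| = 4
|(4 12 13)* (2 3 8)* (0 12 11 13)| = |(0 12)(2 3 8)(4 11 13)| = 6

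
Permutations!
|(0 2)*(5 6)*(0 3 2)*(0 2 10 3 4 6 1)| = 6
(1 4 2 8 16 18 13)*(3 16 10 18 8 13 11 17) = (1 4 2 13)(3 16 8 10 18 11 17) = [0, 4, 13, 16, 2, 5, 6, 7, 10, 9, 18, 17, 12, 1, 14, 15, 8, 3, 11]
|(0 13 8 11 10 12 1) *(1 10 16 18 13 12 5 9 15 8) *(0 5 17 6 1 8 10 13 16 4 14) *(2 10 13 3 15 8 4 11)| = 56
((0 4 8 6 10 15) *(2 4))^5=((0 2 4 8 6 10 15))^5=(0 10 8 2 15 6 4)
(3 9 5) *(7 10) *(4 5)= (3 9 4 5)(7 10)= [0, 1, 2, 9, 5, 3, 6, 10, 8, 4, 7]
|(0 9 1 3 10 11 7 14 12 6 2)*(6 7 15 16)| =|(0 9 1 3 10 11 15 16 6 2)(7 14 12)| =30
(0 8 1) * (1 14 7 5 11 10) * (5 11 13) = (0 8 14 7 11 10 1)(5 13) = [8, 0, 2, 3, 4, 13, 6, 11, 14, 9, 1, 10, 12, 5, 7]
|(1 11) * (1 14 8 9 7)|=|(1 11 14 8 9 7)|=6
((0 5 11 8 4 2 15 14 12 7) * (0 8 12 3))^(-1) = (0 3 14 15 2 4 8 7 12 11 5)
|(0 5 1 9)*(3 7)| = |(0 5 1 9)(3 7)| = 4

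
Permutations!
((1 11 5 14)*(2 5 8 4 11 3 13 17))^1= (1 3 13 17 2 5 14)(4 11 8)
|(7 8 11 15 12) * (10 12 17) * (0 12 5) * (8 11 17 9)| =10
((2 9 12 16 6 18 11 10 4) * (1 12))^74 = (1 18 2 16 10)(4 12 11 9 6)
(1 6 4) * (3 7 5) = (1 6 4)(3 7 5) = [0, 6, 2, 7, 1, 3, 4, 5]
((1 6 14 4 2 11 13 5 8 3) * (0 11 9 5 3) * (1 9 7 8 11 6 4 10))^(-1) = (0 8 7 2 4 1 10 14 6)(3 13 11 5 9)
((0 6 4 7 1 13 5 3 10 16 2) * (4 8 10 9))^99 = (0 10)(1 13 5 3 9 4 7)(2 8)(6 16)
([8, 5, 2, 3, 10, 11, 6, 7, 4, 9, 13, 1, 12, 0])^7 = (0 4 13 8 10)(1 5 11)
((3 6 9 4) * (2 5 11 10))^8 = (11)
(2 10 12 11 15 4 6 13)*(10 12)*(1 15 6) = (1 15 4)(2 12 11 6 13) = [0, 15, 12, 3, 1, 5, 13, 7, 8, 9, 10, 6, 11, 2, 14, 4]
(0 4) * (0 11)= (0 4 11)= [4, 1, 2, 3, 11, 5, 6, 7, 8, 9, 10, 0]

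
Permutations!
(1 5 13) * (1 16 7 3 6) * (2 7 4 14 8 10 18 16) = (1 5 13 2 7 3 6)(4 14 8 10 18 16) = [0, 5, 7, 6, 14, 13, 1, 3, 10, 9, 18, 11, 12, 2, 8, 15, 4, 17, 16]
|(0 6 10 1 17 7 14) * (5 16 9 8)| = 28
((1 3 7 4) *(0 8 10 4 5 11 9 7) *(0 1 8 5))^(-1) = ((0 5 11 9 7)(1 3)(4 8 10))^(-1) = (0 7 9 11 5)(1 3)(4 10 8)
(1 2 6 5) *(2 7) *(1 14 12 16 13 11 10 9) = (1 7 2 6 5 14 12 16 13 11 10 9) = [0, 7, 6, 3, 4, 14, 5, 2, 8, 1, 9, 10, 16, 11, 12, 15, 13]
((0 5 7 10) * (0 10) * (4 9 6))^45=((10)(0 5 7)(4 9 6))^45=(10)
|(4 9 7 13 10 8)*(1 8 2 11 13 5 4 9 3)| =28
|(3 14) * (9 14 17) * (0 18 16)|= |(0 18 16)(3 17 9 14)|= 12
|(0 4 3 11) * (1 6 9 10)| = 4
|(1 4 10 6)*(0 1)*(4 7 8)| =7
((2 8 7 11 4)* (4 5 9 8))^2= (5 8 11 9 7)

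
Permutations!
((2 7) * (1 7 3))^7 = ((1 7 2 3))^7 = (1 3 2 7)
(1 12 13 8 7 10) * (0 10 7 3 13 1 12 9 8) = (0 10 12 1 9 8 3 13) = [10, 9, 2, 13, 4, 5, 6, 7, 3, 8, 12, 11, 1, 0]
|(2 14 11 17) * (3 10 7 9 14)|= |(2 3 10 7 9 14 11 17)|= 8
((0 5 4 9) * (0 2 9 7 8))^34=((0 5 4 7 8)(2 9))^34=(9)(0 8 7 4 5)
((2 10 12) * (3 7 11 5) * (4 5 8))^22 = ((2 10 12)(3 7 11 8 4 5))^22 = (2 10 12)(3 4 11)(5 8 7)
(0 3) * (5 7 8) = (0 3)(5 7 8) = [3, 1, 2, 0, 4, 7, 6, 8, 5]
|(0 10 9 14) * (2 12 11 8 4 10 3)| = 10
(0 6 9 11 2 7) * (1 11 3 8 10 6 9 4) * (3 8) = (0 9 8 10 6 4 1 11 2 7) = [9, 11, 7, 3, 1, 5, 4, 0, 10, 8, 6, 2]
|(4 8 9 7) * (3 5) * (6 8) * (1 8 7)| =|(1 8 9)(3 5)(4 6 7)| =6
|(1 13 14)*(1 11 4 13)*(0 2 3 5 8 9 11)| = 10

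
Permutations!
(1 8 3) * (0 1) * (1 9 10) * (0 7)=(0 9 10 1 8 3 7)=[9, 8, 2, 7, 4, 5, 6, 0, 3, 10, 1]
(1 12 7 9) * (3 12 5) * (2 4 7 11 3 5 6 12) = (1 6 12 11 3 2 4 7 9) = [0, 6, 4, 2, 7, 5, 12, 9, 8, 1, 10, 3, 11]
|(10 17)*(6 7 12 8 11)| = 10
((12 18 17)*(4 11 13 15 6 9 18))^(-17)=(4 11 13 15 6 9 18 17 12)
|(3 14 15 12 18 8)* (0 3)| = 7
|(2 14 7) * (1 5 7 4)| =|(1 5 7 2 14 4)| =6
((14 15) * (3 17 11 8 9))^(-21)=(3 9 8 11 17)(14 15)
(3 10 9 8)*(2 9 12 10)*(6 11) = (2 9 8 3)(6 11)(10 12) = [0, 1, 9, 2, 4, 5, 11, 7, 3, 8, 12, 6, 10]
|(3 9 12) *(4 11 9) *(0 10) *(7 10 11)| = 8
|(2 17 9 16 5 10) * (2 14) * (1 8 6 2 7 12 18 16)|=42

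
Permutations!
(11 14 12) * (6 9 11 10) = (6 9 11 14 12 10) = [0, 1, 2, 3, 4, 5, 9, 7, 8, 11, 6, 14, 10, 13, 12]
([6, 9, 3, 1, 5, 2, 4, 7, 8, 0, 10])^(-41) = [9, 3, 5, 2, 6, 4, 0, 7, 8, 1, 10]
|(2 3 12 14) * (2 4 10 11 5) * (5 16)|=9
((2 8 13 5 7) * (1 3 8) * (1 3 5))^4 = ((1 5 7 2 3 8 13))^4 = (1 3 5 8 7 13 2)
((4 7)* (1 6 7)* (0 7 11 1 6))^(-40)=((0 7 4 6 11 1))^(-40)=(0 4 11)(1 7 6)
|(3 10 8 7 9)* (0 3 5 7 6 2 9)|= 9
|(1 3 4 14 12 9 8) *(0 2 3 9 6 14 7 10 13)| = 21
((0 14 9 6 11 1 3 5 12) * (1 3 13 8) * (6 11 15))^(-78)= ((0 14 9 11 3 5 12)(1 13 8)(6 15))^(-78)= (15)(0 12 5 3 11 9 14)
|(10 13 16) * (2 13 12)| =5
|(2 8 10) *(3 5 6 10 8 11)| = |(2 11 3 5 6 10)| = 6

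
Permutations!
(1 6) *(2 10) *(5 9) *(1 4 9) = (1 6 4 9 5)(2 10) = [0, 6, 10, 3, 9, 1, 4, 7, 8, 5, 2]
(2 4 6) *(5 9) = [0, 1, 4, 3, 6, 9, 2, 7, 8, 5] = (2 4 6)(5 9)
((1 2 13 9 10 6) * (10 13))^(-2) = ((1 2 10 6)(9 13))^(-2) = (13)(1 10)(2 6)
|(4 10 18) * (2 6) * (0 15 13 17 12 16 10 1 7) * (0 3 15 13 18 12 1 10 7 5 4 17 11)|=66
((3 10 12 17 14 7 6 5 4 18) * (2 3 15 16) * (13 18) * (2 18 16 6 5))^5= ((2 3 10 12 17 14 7 5 4 13 16 18 15 6))^5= (2 14 16 3 7 18 10 5 15 12 4 6 17 13)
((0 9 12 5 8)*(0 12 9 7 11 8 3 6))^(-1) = (0 6 3 5 12 8 11 7) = ((0 7 11 8 12 5 3 6))^(-1)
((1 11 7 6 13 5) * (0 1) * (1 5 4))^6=(13)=((0 5)(1 11 7 6 13 4))^6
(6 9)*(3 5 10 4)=[0, 1, 2, 5, 3, 10, 9, 7, 8, 6, 4]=(3 5 10 4)(6 9)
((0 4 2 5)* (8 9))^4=(9)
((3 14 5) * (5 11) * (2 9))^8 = ((2 9)(3 14 11 5))^8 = (14)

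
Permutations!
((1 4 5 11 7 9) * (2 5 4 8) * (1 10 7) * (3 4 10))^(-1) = ((1 8 2 5 11)(3 4 10 7 9))^(-1) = (1 11 5 2 8)(3 9 7 10 4)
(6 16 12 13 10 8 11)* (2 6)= [0, 1, 6, 3, 4, 5, 16, 7, 11, 9, 8, 2, 13, 10, 14, 15, 12]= (2 6 16 12 13 10 8 11)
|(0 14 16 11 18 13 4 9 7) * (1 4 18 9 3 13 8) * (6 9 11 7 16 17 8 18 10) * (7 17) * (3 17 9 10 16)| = |(18)(0 14 7)(1 4 17 8)(3 13 16 9)(6 10)| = 12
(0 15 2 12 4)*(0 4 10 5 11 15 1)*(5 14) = [1, 0, 12, 3, 4, 11, 6, 7, 8, 9, 14, 15, 10, 13, 5, 2] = (0 1)(2 12 10 14 5 11 15)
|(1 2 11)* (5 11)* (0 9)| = 4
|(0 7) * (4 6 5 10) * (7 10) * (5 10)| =3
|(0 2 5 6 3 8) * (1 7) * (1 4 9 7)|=|(0 2 5 6 3 8)(4 9 7)|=6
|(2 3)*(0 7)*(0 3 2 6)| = 4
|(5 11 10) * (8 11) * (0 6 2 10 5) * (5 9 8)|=12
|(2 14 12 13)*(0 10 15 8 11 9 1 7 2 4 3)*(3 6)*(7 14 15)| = 15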